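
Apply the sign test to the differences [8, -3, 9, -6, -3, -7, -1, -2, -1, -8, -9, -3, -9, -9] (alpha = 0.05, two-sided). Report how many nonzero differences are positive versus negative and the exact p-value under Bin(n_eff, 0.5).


Step 1: Discard zero differences. Original n = 14; n_eff = number of nonzero differences = 14.
Nonzero differences (with sign): +8, -3, +9, -6, -3, -7, -1, -2, -1, -8, -9, -3, -9, -9
Step 2: Count signs: positive = 2, negative = 12.
Step 3: Under H0: P(positive) = 0.5, so the number of positives S ~ Bin(14, 0.5).
Step 4: Two-sided exact p-value = sum of Bin(14,0.5) probabilities at or below the observed probability = 0.012939.
Step 5: alpha = 0.05. reject H0.

n_eff = 14, pos = 2, neg = 12, p = 0.012939, reject H0.


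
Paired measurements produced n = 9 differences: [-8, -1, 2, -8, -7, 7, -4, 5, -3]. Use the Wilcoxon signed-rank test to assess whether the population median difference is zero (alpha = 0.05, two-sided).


Step 1: Drop any zero differences (none here) and take |d_i|.
|d| = [8, 1, 2, 8, 7, 7, 4, 5, 3]
Step 2: Midrank |d_i| (ties get averaged ranks).
ranks: |8|->8.5, |1|->1, |2|->2, |8|->8.5, |7|->6.5, |7|->6.5, |4|->4, |5|->5, |3|->3
Step 3: Attach original signs; sum ranks with positive sign and with negative sign.
W+ = 2 + 6.5 + 5 = 13.5
W- = 8.5 + 1 + 8.5 + 6.5 + 4 + 3 = 31.5
(Check: W+ + W- = 45 should equal n(n+1)/2 = 45.)
Step 4: Test statistic W = min(W+, W-) = 13.5.
Step 5: Ties in |d|, so use the tie-corrected normal approximation.
        E[W] = n(n+1)/4 = 9*10/4 = 22.5.
        Tie groups: |d|=7 (t=2), |d|=8 (t=2); sum(t^3 - t) = 12.
        Var[W] = n(n+1)(2n+1)/24 - sum(t^3-t)/48 = 1710/24 - 12/48 = 71.
        z = (W - E[W]) / sqrt(Var[W]) = (13.5 - 22.5) / 8.4261 = -1.0681.
        Two-sided p = 2*Phi(z) = 0.285474.
Step 6: alpha = 0.05. fail to reject H0.

W+ = 13.5, W- = 31.5, W = min = 13.5, p = 0.285474, fail to reject H0.


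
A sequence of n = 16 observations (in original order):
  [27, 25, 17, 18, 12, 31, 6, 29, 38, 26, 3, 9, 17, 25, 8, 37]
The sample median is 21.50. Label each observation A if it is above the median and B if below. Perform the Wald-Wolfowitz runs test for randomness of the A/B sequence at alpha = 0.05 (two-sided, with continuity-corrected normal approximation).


Step 1: Compute median = 21.50; label A = above, B = below.
Labels in order: AABBBABAAABBBABA  (n_A = 8, n_B = 8)
Step 2: Count runs R = 9.
Step 3: Under H0 (random ordering), E[R] = 2*n_A*n_B/(n_A+n_B) + 1 = 2*8*8/16 + 1 = 9.0000.
        Var[R] = 2*n_A*n_B*(2*n_A*n_B - n_A - n_B) / ((n_A+n_B)^2 * (n_A+n_B-1)) = 14336/3840 = 3.7333.
        SD[R] = 1.9322.
Step 4: R = E[R], so z = 0 with no continuity correction.
Step 5: Two-sided p-value via normal approximation = 2*(1 - Phi(|z|)) = 1.000000.
Step 6: alpha = 0.05. fail to reject H0.

R = 9, z = 0.0000, p = 1.000000, fail to reject H0.


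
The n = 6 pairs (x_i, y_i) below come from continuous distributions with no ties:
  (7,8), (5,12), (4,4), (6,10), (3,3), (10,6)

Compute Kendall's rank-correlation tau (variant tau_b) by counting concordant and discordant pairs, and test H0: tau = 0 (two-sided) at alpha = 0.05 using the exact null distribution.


Step 1: Enumerate the 15 unordered pairs (i,j) with i<j and classify each by sign(x_j-x_i) * sign(y_j-y_i).
  (1,2):dx=-2,dy=+4->D; (1,3):dx=-3,dy=-4->C; (1,4):dx=-1,dy=+2->D; (1,5):dx=-4,dy=-5->C
  (1,6):dx=+3,dy=-2->D; (2,3):dx=-1,dy=-8->C; (2,4):dx=+1,dy=-2->D; (2,5):dx=-2,dy=-9->C
  (2,6):dx=+5,dy=-6->D; (3,4):dx=+2,dy=+6->C; (3,5):dx=-1,dy=-1->C; (3,6):dx=+6,dy=+2->C
  (4,5):dx=-3,dy=-7->C; (4,6):dx=+4,dy=-4->D; (5,6):dx=+7,dy=+3->C
Step 2: C = 9, D = 6, total pairs = 15.
Step 3: tau = (C - D)/(n(n-1)/2) = (9 - 6)/15 = 0.200000.
Step 4: Exact two-sided p-value (enumerate n! = 720 permutations of y under H0): p = 0.719444.
Step 5: alpha = 0.05. fail to reject H0.

tau_b = 0.2000 (C=9, D=6), p = 0.719444, fail to reject H0.


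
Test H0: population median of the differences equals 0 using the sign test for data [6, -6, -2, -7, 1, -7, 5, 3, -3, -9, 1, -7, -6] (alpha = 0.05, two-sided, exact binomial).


Step 1: Discard zero differences. Original n = 13; n_eff = number of nonzero differences = 13.
Nonzero differences (with sign): +6, -6, -2, -7, +1, -7, +5, +3, -3, -9, +1, -7, -6
Step 2: Count signs: positive = 5, negative = 8.
Step 3: Under H0: P(positive) = 0.5, so the number of positives S ~ Bin(13, 0.5).
Step 4: Two-sided exact p-value = sum of Bin(13,0.5) probabilities at or below the observed probability = 0.581055.
Step 5: alpha = 0.05. fail to reject H0.

n_eff = 13, pos = 5, neg = 8, p = 0.581055, fail to reject H0.


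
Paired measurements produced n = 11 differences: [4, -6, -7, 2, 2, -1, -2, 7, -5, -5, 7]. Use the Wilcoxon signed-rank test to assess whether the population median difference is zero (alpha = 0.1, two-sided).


Step 1: Drop any zero differences (none here) and take |d_i|.
|d| = [4, 6, 7, 2, 2, 1, 2, 7, 5, 5, 7]
Step 2: Midrank |d_i| (ties get averaged ranks).
ranks: |4|->5, |6|->8, |7|->10, |2|->3, |2|->3, |1|->1, |2|->3, |7|->10, |5|->6.5, |5|->6.5, |7|->10
Step 3: Attach original signs; sum ranks with positive sign and with negative sign.
W+ = 5 + 3 + 3 + 10 + 10 = 31
W- = 8 + 10 + 1 + 3 + 6.5 + 6.5 = 35
(Check: W+ + W- = 66 should equal n(n+1)/2 = 66.)
Step 4: Test statistic W = min(W+, W-) = 31.
Step 5: Ties in |d|, so use the tie-corrected normal approximation.
        E[W] = n(n+1)/4 = 11*12/4 = 33.
        Tie groups: |d|=2 (t=3), |d|=5 (t=2), |d|=7 (t=3); sum(t^3 - t) = 54.
        Var[W] = n(n+1)(2n+1)/24 - sum(t^3-t)/48 = 3036/24 - 54/48 = 125.375.
        z = (W - E[W]) / sqrt(Var[W]) = (31 - 33) / 11.1971 = -0.1786.
        Two-sided p = 2*Phi(z) = 0.858238.
Step 6: alpha = 0.1. fail to reject H0.

W+ = 31, W- = 35, W = min = 31, p = 0.858238, fail to reject H0.


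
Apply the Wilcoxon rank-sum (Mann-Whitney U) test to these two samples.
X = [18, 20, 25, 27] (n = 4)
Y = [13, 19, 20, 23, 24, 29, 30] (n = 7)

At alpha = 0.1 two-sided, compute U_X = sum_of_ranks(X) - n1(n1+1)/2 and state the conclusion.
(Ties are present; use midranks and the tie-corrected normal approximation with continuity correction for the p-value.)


Step 1: Combine and sort all 11 observations; assign midranks.
sorted (value, group): (13,Y), (18,X), (19,Y), (20,X), (20,Y), (23,Y), (24,Y), (25,X), (27,X), (29,Y), (30,Y)
ranks: 13->1, 18->2, 19->3, 20->4.5, 20->4.5, 23->6, 24->7, 25->8, 27->9, 29->10, 30->11
Step 2: Rank sum for X: R1 = 2 + 4.5 + 8 + 9 = 23.5.
Step 3: U_X = R1 - n1(n1+1)/2 = 23.5 - 4*5/2 = 23.5 - 10 = 13.5.
       U_Y = n1*n2 - U_X = 28 - 13.5 = 14.5.
Step 4: Ties are present, so use the tie-corrected normal approximation (with continuity correction) for the p-value.
Step 5: p-value = 1.000000; compare to alpha = 0.1. fail to reject H0.

U_X = 13.5, p = 1.000000, fail to reject H0 at alpha = 0.1.


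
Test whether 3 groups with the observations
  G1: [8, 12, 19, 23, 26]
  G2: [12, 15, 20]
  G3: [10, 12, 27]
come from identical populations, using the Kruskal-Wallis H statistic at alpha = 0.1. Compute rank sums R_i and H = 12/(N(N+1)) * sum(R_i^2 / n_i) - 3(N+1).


Step 1: Combine all N = 11 observations and assign midranks.
sorted (value, group, rank): (8,G1,1), (10,G3,2), (12,G1,4), (12,G2,4), (12,G3,4), (15,G2,6), (19,G1,7), (20,G2,8), (23,G1,9), (26,G1,10), (27,G3,11)
Step 2: Sum ranks within each group.
R_1 = 31 (n_1 = 5)
R_2 = 18 (n_2 = 3)
R_3 = 17 (n_3 = 3)
Step 3: H = 12/(N(N+1)) * sum(R_i^2/n_i) - 3(N+1)
     = 12/(11*12) * (31^2/5 + 18^2/3 + 17^2/3) - 3*12
     = 0.090909 * 396.533 - 36
     = 0.048485.
Step 4: Ties present; correction factor C = 1 - 24/(11^3 - 11) = 0.981818. Corrected H = 0.048485 / 0.981818 = 0.049383.
Step 5: Under H0, H ~ chi^2(2); p-value = 0.975611.
Step 6: alpha = 0.1. fail to reject H0.

H = 0.0494, df = 2, p = 0.975611, fail to reject H0.


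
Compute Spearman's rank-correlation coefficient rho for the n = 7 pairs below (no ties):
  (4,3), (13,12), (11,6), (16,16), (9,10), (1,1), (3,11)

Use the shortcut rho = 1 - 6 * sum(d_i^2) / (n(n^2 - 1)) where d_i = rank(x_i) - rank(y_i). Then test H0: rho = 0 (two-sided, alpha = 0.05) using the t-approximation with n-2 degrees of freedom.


Step 1: Rank x and y separately (midranks; no ties here).
rank(x): 4->3, 13->6, 11->5, 16->7, 9->4, 1->1, 3->2
rank(y): 3->2, 12->6, 6->3, 16->7, 10->4, 1->1, 11->5
Step 2: d_i = R_x(i) - R_y(i); compute d_i^2.
  (3-2)^2=1, (6-6)^2=0, (5-3)^2=4, (7-7)^2=0, (4-4)^2=0, (1-1)^2=0, (2-5)^2=9
sum(d^2) = 14.
Step 3: rho = 1 - 6*14 / (7*(7^2 - 1)) = 1 - 84/336 = 0.750000.
Step 4: Under H0, t = rho * sqrt((n-2)/(1-rho^2)) = 2.5355 ~ t(5).
Step 5: Two-sided p-value from the t-distribution with 5 df = 0.052181.
Step 6: alpha = 0.05. fail to reject H0.

rho = 0.7500, p = 0.052181, fail to reject H0 at alpha = 0.05.


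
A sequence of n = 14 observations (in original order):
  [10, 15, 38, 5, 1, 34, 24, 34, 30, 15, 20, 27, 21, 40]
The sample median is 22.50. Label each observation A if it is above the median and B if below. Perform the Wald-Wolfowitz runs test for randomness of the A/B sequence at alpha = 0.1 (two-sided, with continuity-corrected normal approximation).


Step 1: Compute median = 22.50; label A = above, B = below.
Labels in order: BBABBAAAABBABA  (n_A = 7, n_B = 7)
Step 2: Count runs R = 8.
Step 3: Under H0 (random ordering), E[R] = 2*n_A*n_B/(n_A+n_B) + 1 = 2*7*7/14 + 1 = 8.0000.
        Var[R] = 2*n_A*n_B*(2*n_A*n_B - n_A - n_B) / ((n_A+n_B)^2 * (n_A+n_B-1)) = 8232/2548 = 3.2308.
        SD[R] = 1.7974.
Step 4: R = E[R], so z = 0 with no continuity correction.
Step 5: Two-sided p-value via normal approximation = 2*(1 - Phi(|z|)) = 1.000000.
Step 6: alpha = 0.1. fail to reject H0.

R = 8, z = 0.0000, p = 1.000000, fail to reject H0.


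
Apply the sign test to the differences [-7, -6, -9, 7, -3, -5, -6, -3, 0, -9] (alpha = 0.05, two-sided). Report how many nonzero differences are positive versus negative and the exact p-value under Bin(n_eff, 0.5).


Step 1: Discard zero differences. Original n = 10; n_eff = number of nonzero differences = 9.
Nonzero differences (with sign): -7, -6, -9, +7, -3, -5, -6, -3, -9
Step 2: Count signs: positive = 1, negative = 8.
Step 3: Under H0: P(positive) = 0.5, so the number of positives S ~ Bin(9, 0.5).
Step 4: Two-sided exact p-value = sum of Bin(9,0.5) probabilities at or below the observed probability = 0.039062.
Step 5: alpha = 0.05. reject H0.

n_eff = 9, pos = 1, neg = 8, p = 0.039062, reject H0.


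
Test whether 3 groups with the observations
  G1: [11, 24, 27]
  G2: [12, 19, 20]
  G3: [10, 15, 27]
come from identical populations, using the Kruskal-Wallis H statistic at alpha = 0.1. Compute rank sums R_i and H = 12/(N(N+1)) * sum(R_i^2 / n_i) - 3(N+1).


Step 1: Combine all N = 9 observations and assign midranks.
sorted (value, group, rank): (10,G3,1), (11,G1,2), (12,G2,3), (15,G3,4), (19,G2,5), (20,G2,6), (24,G1,7), (27,G1,8.5), (27,G3,8.5)
Step 2: Sum ranks within each group.
R_1 = 17.5 (n_1 = 3)
R_2 = 14 (n_2 = 3)
R_3 = 13.5 (n_3 = 3)
Step 3: H = 12/(N(N+1)) * sum(R_i^2/n_i) - 3(N+1)
     = 12/(9*10) * (17.5^2/3 + 14^2/3 + 13.5^2/3) - 3*10
     = 0.133333 * 228.167 - 30
     = 0.422222.
Step 4: Ties present; correction factor C = 1 - 6/(9^3 - 9) = 0.991667. Corrected H = 0.422222 / 0.991667 = 0.425770.
Step 5: Under H0, H ~ chi^2(2); p-value = 0.808249.
Step 6: alpha = 0.1. fail to reject H0.

H = 0.4258, df = 2, p = 0.808249, fail to reject H0.


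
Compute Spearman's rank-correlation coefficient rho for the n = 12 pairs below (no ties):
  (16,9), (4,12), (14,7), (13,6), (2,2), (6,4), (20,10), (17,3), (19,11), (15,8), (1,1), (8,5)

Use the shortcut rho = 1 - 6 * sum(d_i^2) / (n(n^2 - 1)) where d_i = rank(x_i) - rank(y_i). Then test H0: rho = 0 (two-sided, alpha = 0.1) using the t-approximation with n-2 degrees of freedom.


Step 1: Rank x and y separately (midranks; no ties here).
rank(x): 16->9, 4->3, 14->7, 13->6, 2->2, 6->4, 20->12, 17->10, 19->11, 15->8, 1->1, 8->5
rank(y): 9->9, 12->12, 7->7, 6->6, 2->2, 4->4, 10->10, 3->3, 11->11, 8->8, 1->1, 5->5
Step 2: d_i = R_x(i) - R_y(i); compute d_i^2.
  (9-9)^2=0, (3-12)^2=81, (7-7)^2=0, (6-6)^2=0, (2-2)^2=0, (4-4)^2=0, (12-10)^2=4, (10-3)^2=49, (11-11)^2=0, (8-8)^2=0, (1-1)^2=0, (5-5)^2=0
sum(d^2) = 134.
Step 3: rho = 1 - 6*134 / (12*(12^2 - 1)) = 1 - 804/1716 = 0.531469.
Step 4: Under H0, t = rho * sqrt((n-2)/(1-rho^2)) = 1.9841 ~ t(10).
Step 5: Two-sided p-value from the t-distribution with 10 df = 0.075362.
Step 6: alpha = 0.1. reject H0.

rho = 0.5315, p = 0.075362, reject H0 at alpha = 0.1.


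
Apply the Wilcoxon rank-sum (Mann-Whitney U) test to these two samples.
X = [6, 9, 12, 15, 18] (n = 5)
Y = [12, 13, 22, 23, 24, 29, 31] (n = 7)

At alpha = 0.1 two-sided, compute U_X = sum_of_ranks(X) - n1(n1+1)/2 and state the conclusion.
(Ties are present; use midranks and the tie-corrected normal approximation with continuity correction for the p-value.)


Step 1: Combine and sort all 12 observations; assign midranks.
sorted (value, group): (6,X), (9,X), (12,X), (12,Y), (13,Y), (15,X), (18,X), (22,Y), (23,Y), (24,Y), (29,Y), (31,Y)
ranks: 6->1, 9->2, 12->3.5, 12->3.5, 13->5, 15->6, 18->7, 22->8, 23->9, 24->10, 29->11, 31->12
Step 2: Rank sum for X: R1 = 1 + 2 + 3.5 + 6 + 7 = 19.5.
Step 3: U_X = R1 - n1(n1+1)/2 = 19.5 - 5*6/2 = 19.5 - 15 = 4.5.
       U_Y = n1*n2 - U_X = 35 - 4.5 = 30.5.
Step 4: Ties are present, so use the tie-corrected normal approximation (with continuity correction) for the p-value.
Step 5: p-value = 0.041997; compare to alpha = 0.1. reject H0.

U_X = 4.5, p = 0.041997, reject H0 at alpha = 0.1.


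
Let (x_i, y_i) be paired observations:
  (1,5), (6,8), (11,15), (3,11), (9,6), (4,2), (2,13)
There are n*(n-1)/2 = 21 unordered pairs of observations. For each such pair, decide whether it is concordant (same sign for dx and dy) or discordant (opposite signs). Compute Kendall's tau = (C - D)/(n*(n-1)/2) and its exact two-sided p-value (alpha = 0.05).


Step 1: Enumerate the 21 unordered pairs (i,j) with i<j and classify each by sign(x_j-x_i) * sign(y_j-y_i).
  (1,2):dx=+5,dy=+3->C; (1,3):dx=+10,dy=+10->C; (1,4):dx=+2,dy=+6->C; (1,5):dx=+8,dy=+1->C
  (1,6):dx=+3,dy=-3->D; (1,7):dx=+1,dy=+8->C; (2,3):dx=+5,dy=+7->C; (2,4):dx=-3,dy=+3->D
  (2,5):dx=+3,dy=-2->D; (2,6):dx=-2,dy=-6->C; (2,7):dx=-4,dy=+5->D; (3,4):dx=-8,dy=-4->C
  (3,5):dx=-2,dy=-9->C; (3,6):dx=-7,dy=-13->C; (3,7):dx=-9,dy=-2->C; (4,5):dx=+6,dy=-5->D
  (4,6):dx=+1,dy=-9->D; (4,7):dx=-1,dy=+2->D; (5,6):dx=-5,dy=-4->C; (5,7):dx=-7,dy=+7->D
  (6,7):dx=-2,dy=+11->D
Step 2: C = 12, D = 9, total pairs = 21.
Step 3: tau = (C - D)/(n(n-1)/2) = (12 - 9)/21 = 0.142857.
Step 4: Exact two-sided p-value (enumerate n! = 5040 permutations of y under H0): p = 0.772619.
Step 5: alpha = 0.05. fail to reject H0.

tau_b = 0.1429 (C=12, D=9), p = 0.772619, fail to reject H0.


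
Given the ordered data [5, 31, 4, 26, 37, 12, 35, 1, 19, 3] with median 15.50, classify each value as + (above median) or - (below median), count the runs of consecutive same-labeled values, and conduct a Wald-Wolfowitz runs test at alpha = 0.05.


Step 1: Compute median = 15.50; label A = above, B = below.
Labels in order: BABAABABAB  (n_A = 5, n_B = 5)
Step 2: Count runs R = 9.
Step 3: Under H0 (random ordering), E[R] = 2*n_A*n_B/(n_A+n_B) + 1 = 2*5*5/10 + 1 = 6.0000.
        Var[R] = 2*n_A*n_B*(2*n_A*n_B - n_A - n_B) / ((n_A+n_B)^2 * (n_A+n_B-1)) = 2000/900 = 2.2222.
        SD[R] = 1.4907.
Step 4: Continuity-corrected z = (R - 0.5 - E[R]) / SD[R] = (9 - 0.5 - 6.0000) / 1.4907 = 1.6771.
Step 5: Two-sided p-value via normal approximation = 2*(1 - Phi(|z|)) = 0.093533.
Step 6: alpha = 0.05. fail to reject H0.

R = 9, z = 1.6771, p = 0.093533, fail to reject H0.


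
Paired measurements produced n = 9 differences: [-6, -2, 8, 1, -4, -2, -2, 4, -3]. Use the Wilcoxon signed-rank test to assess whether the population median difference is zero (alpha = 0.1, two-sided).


Step 1: Drop any zero differences (none here) and take |d_i|.
|d| = [6, 2, 8, 1, 4, 2, 2, 4, 3]
Step 2: Midrank |d_i| (ties get averaged ranks).
ranks: |6|->8, |2|->3, |8|->9, |1|->1, |4|->6.5, |2|->3, |2|->3, |4|->6.5, |3|->5
Step 3: Attach original signs; sum ranks with positive sign and with negative sign.
W+ = 9 + 1 + 6.5 = 16.5
W- = 8 + 3 + 6.5 + 3 + 3 + 5 = 28.5
(Check: W+ + W- = 45 should equal n(n+1)/2 = 45.)
Step 4: Test statistic W = min(W+, W-) = 16.5.
Step 5: Ties in |d|, so use the tie-corrected normal approximation.
        E[W] = n(n+1)/4 = 9*10/4 = 22.5.
        Tie groups: |d|=2 (t=3), |d|=4 (t=2); sum(t^3 - t) = 30.
        Var[W] = n(n+1)(2n+1)/24 - sum(t^3-t)/48 = 1710/24 - 30/48 = 70.625.
        z = (W - E[W]) / sqrt(Var[W]) = (16.5 - 22.5) / 8.4039 = -0.7140.
        Two-sided p = 2*Phi(z) = 0.475254.
Step 6: alpha = 0.1. fail to reject H0.

W+ = 16.5, W- = 28.5, W = min = 16.5, p = 0.475254, fail to reject H0.


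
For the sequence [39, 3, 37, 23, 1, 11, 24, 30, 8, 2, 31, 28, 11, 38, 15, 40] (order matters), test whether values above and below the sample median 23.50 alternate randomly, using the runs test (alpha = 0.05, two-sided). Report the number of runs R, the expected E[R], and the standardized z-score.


Step 1: Compute median = 23.50; label A = above, B = below.
Labels in order: ABABBBAABBAABABA  (n_A = 8, n_B = 8)
Step 2: Count runs R = 11.
Step 3: Under H0 (random ordering), E[R] = 2*n_A*n_B/(n_A+n_B) + 1 = 2*8*8/16 + 1 = 9.0000.
        Var[R] = 2*n_A*n_B*(2*n_A*n_B - n_A - n_B) / ((n_A+n_B)^2 * (n_A+n_B-1)) = 14336/3840 = 3.7333.
        SD[R] = 1.9322.
Step 4: Continuity-corrected z = (R - 0.5 - E[R]) / SD[R] = (11 - 0.5 - 9.0000) / 1.9322 = 0.7763.
Step 5: Two-sided p-value via normal approximation = 2*(1 - Phi(|z|)) = 0.437558.
Step 6: alpha = 0.05. fail to reject H0.

R = 11, z = 0.7763, p = 0.437558, fail to reject H0.


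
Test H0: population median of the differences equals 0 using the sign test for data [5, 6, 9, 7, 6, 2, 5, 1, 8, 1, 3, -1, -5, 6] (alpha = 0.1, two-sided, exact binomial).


Step 1: Discard zero differences. Original n = 14; n_eff = number of nonzero differences = 14.
Nonzero differences (with sign): +5, +6, +9, +7, +6, +2, +5, +1, +8, +1, +3, -1, -5, +6
Step 2: Count signs: positive = 12, negative = 2.
Step 3: Under H0: P(positive) = 0.5, so the number of positives S ~ Bin(14, 0.5).
Step 4: Two-sided exact p-value = sum of Bin(14,0.5) probabilities at or below the observed probability = 0.012939.
Step 5: alpha = 0.1. reject H0.

n_eff = 14, pos = 12, neg = 2, p = 0.012939, reject H0.


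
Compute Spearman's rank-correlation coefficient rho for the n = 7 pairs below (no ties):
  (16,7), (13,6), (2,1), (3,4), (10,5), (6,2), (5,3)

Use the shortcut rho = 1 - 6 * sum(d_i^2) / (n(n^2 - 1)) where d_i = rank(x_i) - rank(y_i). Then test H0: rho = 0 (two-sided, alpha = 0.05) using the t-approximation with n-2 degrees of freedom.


Step 1: Rank x and y separately (midranks; no ties here).
rank(x): 16->7, 13->6, 2->1, 3->2, 10->5, 6->4, 5->3
rank(y): 7->7, 6->6, 1->1, 4->4, 5->5, 2->2, 3->3
Step 2: d_i = R_x(i) - R_y(i); compute d_i^2.
  (7-7)^2=0, (6-6)^2=0, (1-1)^2=0, (2-4)^2=4, (5-5)^2=0, (4-2)^2=4, (3-3)^2=0
sum(d^2) = 8.
Step 3: rho = 1 - 6*8 / (7*(7^2 - 1)) = 1 - 48/336 = 0.857143.
Step 4: Under H0, t = rho * sqrt((n-2)/(1-rho^2)) = 3.7210 ~ t(5).
Step 5: Two-sided p-value from the t-distribution with 5 df = 0.013697.
Step 6: alpha = 0.05. reject H0.

rho = 0.8571, p = 0.013697, reject H0 at alpha = 0.05.


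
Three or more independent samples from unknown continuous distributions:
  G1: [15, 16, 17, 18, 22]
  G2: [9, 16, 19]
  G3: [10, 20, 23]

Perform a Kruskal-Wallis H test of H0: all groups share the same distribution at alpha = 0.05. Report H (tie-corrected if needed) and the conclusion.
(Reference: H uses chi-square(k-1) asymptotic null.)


Step 1: Combine all N = 11 observations and assign midranks.
sorted (value, group, rank): (9,G2,1), (10,G3,2), (15,G1,3), (16,G1,4.5), (16,G2,4.5), (17,G1,6), (18,G1,7), (19,G2,8), (20,G3,9), (22,G1,10), (23,G3,11)
Step 2: Sum ranks within each group.
R_1 = 30.5 (n_1 = 5)
R_2 = 13.5 (n_2 = 3)
R_3 = 22 (n_3 = 3)
Step 3: H = 12/(N(N+1)) * sum(R_i^2/n_i) - 3(N+1)
     = 12/(11*12) * (30.5^2/5 + 13.5^2/3 + 22^2/3) - 3*12
     = 0.090909 * 408.133 - 36
     = 1.103030.
Step 4: Ties present; correction factor C = 1 - 6/(11^3 - 11) = 0.995455. Corrected H = 1.103030 / 0.995455 = 1.108067.
Step 5: Under H0, H ~ chi^2(2); p-value = 0.574627.
Step 6: alpha = 0.05. fail to reject H0.

H = 1.1081, df = 2, p = 0.574627, fail to reject H0.


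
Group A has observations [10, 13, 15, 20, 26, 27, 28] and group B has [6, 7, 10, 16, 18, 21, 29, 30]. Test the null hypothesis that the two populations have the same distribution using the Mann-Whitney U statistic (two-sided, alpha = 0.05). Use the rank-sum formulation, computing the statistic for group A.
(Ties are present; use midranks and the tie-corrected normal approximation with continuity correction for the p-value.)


Step 1: Combine and sort all 15 observations; assign midranks.
sorted (value, group): (6,Y), (7,Y), (10,X), (10,Y), (13,X), (15,X), (16,Y), (18,Y), (20,X), (21,Y), (26,X), (27,X), (28,X), (29,Y), (30,Y)
ranks: 6->1, 7->2, 10->3.5, 10->3.5, 13->5, 15->6, 16->7, 18->8, 20->9, 21->10, 26->11, 27->12, 28->13, 29->14, 30->15
Step 2: Rank sum for X: R1 = 3.5 + 5 + 6 + 9 + 11 + 12 + 13 = 59.5.
Step 3: U_X = R1 - n1(n1+1)/2 = 59.5 - 7*8/2 = 59.5 - 28 = 31.5.
       U_Y = n1*n2 - U_X = 56 - 31.5 = 24.5.
Step 4: Ties are present, so use the tie-corrected normal approximation (with continuity correction) for the p-value.
Step 5: p-value = 0.728221; compare to alpha = 0.05. fail to reject H0.

U_X = 31.5, p = 0.728221, fail to reject H0 at alpha = 0.05.


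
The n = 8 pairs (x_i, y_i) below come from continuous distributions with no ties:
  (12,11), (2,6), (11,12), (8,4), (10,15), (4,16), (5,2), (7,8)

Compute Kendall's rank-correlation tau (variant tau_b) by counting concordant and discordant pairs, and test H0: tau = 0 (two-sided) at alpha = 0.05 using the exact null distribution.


Step 1: Enumerate the 28 unordered pairs (i,j) with i<j and classify each by sign(x_j-x_i) * sign(y_j-y_i).
  (1,2):dx=-10,dy=-5->C; (1,3):dx=-1,dy=+1->D; (1,4):dx=-4,dy=-7->C; (1,5):dx=-2,dy=+4->D
  (1,6):dx=-8,dy=+5->D; (1,7):dx=-7,dy=-9->C; (1,8):dx=-5,dy=-3->C; (2,3):dx=+9,dy=+6->C
  (2,4):dx=+6,dy=-2->D; (2,5):dx=+8,dy=+9->C; (2,6):dx=+2,dy=+10->C; (2,7):dx=+3,dy=-4->D
  (2,8):dx=+5,dy=+2->C; (3,4):dx=-3,dy=-8->C; (3,5):dx=-1,dy=+3->D; (3,6):dx=-7,dy=+4->D
  (3,7):dx=-6,dy=-10->C; (3,8):dx=-4,dy=-4->C; (4,5):dx=+2,dy=+11->C; (4,6):dx=-4,dy=+12->D
  (4,7):dx=-3,dy=-2->C; (4,8):dx=-1,dy=+4->D; (5,6):dx=-6,dy=+1->D; (5,7):dx=-5,dy=-13->C
  (5,8):dx=-3,dy=-7->C; (6,7):dx=+1,dy=-14->D; (6,8):dx=+3,dy=-8->D; (7,8):dx=+2,dy=+6->C
Step 2: C = 16, D = 12, total pairs = 28.
Step 3: tau = (C - D)/(n(n-1)/2) = (16 - 12)/28 = 0.142857.
Step 4: Exact two-sided p-value (enumerate n! = 40320 permutations of y under H0): p = 0.719544.
Step 5: alpha = 0.05. fail to reject H0.

tau_b = 0.1429 (C=16, D=12), p = 0.719544, fail to reject H0.


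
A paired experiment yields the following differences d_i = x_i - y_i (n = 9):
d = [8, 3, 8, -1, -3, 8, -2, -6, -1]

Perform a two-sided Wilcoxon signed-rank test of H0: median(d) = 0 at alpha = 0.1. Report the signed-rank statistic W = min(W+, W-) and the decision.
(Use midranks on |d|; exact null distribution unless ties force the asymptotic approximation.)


Step 1: Drop any zero differences (none here) and take |d_i|.
|d| = [8, 3, 8, 1, 3, 8, 2, 6, 1]
Step 2: Midrank |d_i| (ties get averaged ranks).
ranks: |8|->8, |3|->4.5, |8|->8, |1|->1.5, |3|->4.5, |8|->8, |2|->3, |6|->6, |1|->1.5
Step 3: Attach original signs; sum ranks with positive sign and with negative sign.
W+ = 8 + 4.5 + 8 + 8 = 28.5
W- = 1.5 + 4.5 + 3 + 6 + 1.5 = 16.5
(Check: W+ + W- = 45 should equal n(n+1)/2 = 45.)
Step 4: Test statistic W = min(W+, W-) = 16.5.
Step 5: Ties in |d|, so use the tie-corrected normal approximation.
        E[W] = n(n+1)/4 = 9*10/4 = 22.5.
        Tie groups: |d|=1 (t=2), |d|=3 (t=2), |d|=8 (t=3); sum(t^3 - t) = 36.
        Var[W] = n(n+1)(2n+1)/24 - sum(t^3-t)/48 = 1710/24 - 36/48 = 70.5.
        z = (W - E[W]) / sqrt(Var[W]) = (16.5 - 22.5) / 8.3964 = -0.7146.
        Two-sided p = 2*Phi(z) = 0.474863.
Step 6: alpha = 0.1. fail to reject H0.

W+ = 28.5, W- = 16.5, W = min = 16.5, p = 0.474863, fail to reject H0.


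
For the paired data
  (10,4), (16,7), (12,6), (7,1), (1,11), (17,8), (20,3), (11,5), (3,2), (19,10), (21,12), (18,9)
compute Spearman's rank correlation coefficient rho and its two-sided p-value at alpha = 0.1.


Step 1: Rank x and y separately (midranks; no ties here).
rank(x): 10->4, 16->7, 12->6, 7->3, 1->1, 17->8, 20->11, 11->5, 3->2, 19->10, 21->12, 18->9
rank(y): 4->4, 7->7, 6->6, 1->1, 11->11, 8->8, 3->3, 5->5, 2->2, 10->10, 12->12, 9->9
Step 2: d_i = R_x(i) - R_y(i); compute d_i^2.
  (4-4)^2=0, (7-7)^2=0, (6-6)^2=0, (3-1)^2=4, (1-11)^2=100, (8-8)^2=0, (11-3)^2=64, (5-5)^2=0, (2-2)^2=0, (10-10)^2=0, (12-12)^2=0, (9-9)^2=0
sum(d^2) = 168.
Step 3: rho = 1 - 6*168 / (12*(12^2 - 1)) = 1 - 1008/1716 = 0.412587.
Step 4: Under H0, t = rho * sqrt((n-2)/(1-rho^2)) = 1.4323 ~ t(10).
Step 5: Two-sided p-value from the t-distribution with 10 df = 0.182564.
Step 6: alpha = 0.1. fail to reject H0.

rho = 0.4126, p = 0.182564, fail to reject H0 at alpha = 0.1.


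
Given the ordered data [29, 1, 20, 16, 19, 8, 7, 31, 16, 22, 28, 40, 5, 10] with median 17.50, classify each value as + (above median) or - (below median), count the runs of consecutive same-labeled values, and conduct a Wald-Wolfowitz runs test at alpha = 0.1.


Step 1: Compute median = 17.50; label A = above, B = below.
Labels in order: ABABABBABAAABB  (n_A = 7, n_B = 7)
Step 2: Count runs R = 10.
Step 3: Under H0 (random ordering), E[R] = 2*n_A*n_B/(n_A+n_B) + 1 = 2*7*7/14 + 1 = 8.0000.
        Var[R] = 2*n_A*n_B*(2*n_A*n_B - n_A - n_B) / ((n_A+n_B)^2 * (n_A+n_B-1)) = 8232/2548 = 3.2308.
        SD[R] = 1.7974.
Step 4: Continuity-corrected z = (R - 0.5 - E[R]) / SD[R] = (10 - 0.5 - 8.0000) / 1.7974 = 0.8345.
Step 5: Two-sided p-value via normal approximation = 2*(1 - Phi(|z|)) = 0.403986.
Step 6: alpha = 0.1. fail to reject H0.

R = 10, z = 0.8345, p = 0.403986, fail to reject H0.


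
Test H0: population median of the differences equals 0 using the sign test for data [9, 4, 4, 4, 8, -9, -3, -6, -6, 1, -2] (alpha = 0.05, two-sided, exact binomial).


Step 1: Discard zero differences. Original n = 11; n_eff = number of nonzero differences = 11.
Nonzero differences (with sign): +9, +4, +4, +4, +8, -9, -3, -6, -6, +1, -2
Step 2: Count signs: positive = 6, negative = 5.
Step 3: Under H0: P(positive) = 0.5, so the number of positives S ~ Bin(11, 0.5).
Step 4: Two-sided exact p-value = sum of Bin(11,0.5) probabilities at or below the observed probability = 1.000000.
Step 5: alpha = 0.05. fail to reject H0.

n_eff = 11, pos = 6, neg = 5, p = 1.000000, fail to reject H0.


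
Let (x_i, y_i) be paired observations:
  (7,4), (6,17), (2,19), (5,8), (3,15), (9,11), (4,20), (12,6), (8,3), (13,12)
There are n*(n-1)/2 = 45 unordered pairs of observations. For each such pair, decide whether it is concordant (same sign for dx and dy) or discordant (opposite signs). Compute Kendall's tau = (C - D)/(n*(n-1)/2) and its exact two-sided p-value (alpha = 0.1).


Step 1: Enumerate the 45 unordered pairs (i,j) with i<j and classify each by sign(x_j-x_i) * sign(y_j-y_i).
  (1,2):dx=-1,dy=+13->D; (1,3):dx=-5,dy=+15->D; (1,4):dx=-2,dy=+4->D; (1,5):dx=-4,dy=+11->D
  (1,6):dx=+2,dy=+7->C; (1,7):dx=-3,dy=+16->D; (1,8):dx=+5,dy=+2->C; (1,9):dx=+1,dy=-1->D
  (1,10):dx=+6,dy=+8->C; (2,3):dx=-4,dy=+2->D; (2,4):dx=-1,dy=-9->C; (2,5):dx=-3,dy=-2->C
  (2,6):dx=+3,dy=-6->D; (2,7):dx=-2,dy=+3->D; (2,8):dx=+6,dy=-11->D; (2,9):dx=+2,dy=-14->D
  (2,10):dx=+7,dy=-5->D; (3,4):dx=+3,dy=-11->D; (3,5):dx=+1,dy=-4->D; (3,6):dx=+7,dy=-8->D
  (3,7):dx=+2,dy=+1->C; (3,8):dx=+10,dy=-13->D; (3,9):dx=+6,dy=-16->D; (3,10):dx=+11,dy=-7->D
  (4,5):dx=-2,dy=+7->D; (4,6):dx=+4,dy=+3->C; (4,7):dx=-1,dy=+12->D; (4,8):dx=+7,dy=-2->D
  (4,9):dx=+3,dy=-5->D; (4,10):dx=+8,dy=+4->C; (5,6):dx=+6,dy=-4->D; (5,7):dx=+1,dy=+5->C
  (5,8):dx=+9,dy=-9->D; (5,9):dx=+5,dy=-12->D; (5,10):dx=+10,dy=-3->D; (6,7):dx=-5,dy=+9->D
  (6,8):dx=+3,dy=-5->D; (6,9):dx=-1,dy=-8->C; (6,10):dx=+4,dy=+1->C; (7,8):dx=+8,dy=-14->D
  (7,9):dx=+4,dy=-17->D; (7,10):dx=+9,dy=-8->D; (8,9):dx=-4,dy=-3->C; (8,10):dx=+1,dy=+6->C
  (9,10):dx=+5,dy=+9->C
Step 2: C = 14, D = 31, total pairs = 45.
Step 3: tau = (C - D)/(n(n-1)/2) = (14 - 31)/45 = -0.377778.
Step 4: Exact two-sided p-value (enumerate n! = 3628800 permutations of y under H0): p = 0.155742.
Step 5: alpha = 0.1. fail to reject H0.

tau_b = -0.3778 (C=14, D=31), p = 0.155742, fail to reject H0.


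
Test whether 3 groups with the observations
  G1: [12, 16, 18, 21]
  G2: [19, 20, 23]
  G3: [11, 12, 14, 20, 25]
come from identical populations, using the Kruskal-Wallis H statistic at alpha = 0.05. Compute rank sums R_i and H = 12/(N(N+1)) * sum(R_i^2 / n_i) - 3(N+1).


Step 1: Combine all N = 12 observations and assign midranks.
sorted (value, group, rank): (11,G3,1), (12,G1,2.5), (12,G3,2.5), (14,G3,4), (16,G1,5), (18,G1,6), (19,G2,7), (20,G2,8.5), (20,G3,8.5), (21,G1,10), (23,G2,11), (25,G3,12)
Step 2: Sum ranks within each group.
R_1 = 23.5 (n_1 = 4)
R_2 = 26.5 (n_2 = 3)
R_3 = 28 (n_3 = 5)
Step 3: H = 12/(N(N+1)) * sum(R_i^2/n_i) - 3(N+1)
     = 12/(12*13) * (23.5^2/4 + 26.5^2/3 + 28^2/5) - 3*13
     = 0.076923 * 528.946 - 39
     = 1.688141.
Step 4: Ties present; correction factor C = 1 - 12/(12^3 - 12) = 0.993007. Corrected H = 1.688141 / 0.993007 = 1.700029.
Step 5: Under H0, H ~ chi^2(2); p-value = 0.427409.
Step 6: alpha = 0.05. fail to reject H0.

H = 1.7000, df = 2, p = 0.427409, fail to reject H0.


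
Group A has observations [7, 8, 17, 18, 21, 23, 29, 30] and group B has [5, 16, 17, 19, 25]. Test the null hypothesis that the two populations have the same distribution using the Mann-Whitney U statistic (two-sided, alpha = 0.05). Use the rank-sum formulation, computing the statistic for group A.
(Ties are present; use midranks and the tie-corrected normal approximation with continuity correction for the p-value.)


Step 1: Combine and sort all 13 observations; assign midranks.
sorted (value, group): (5,Y), (7,X), (8,X), (16,Y), (17,X), (17,Y), (18,X), (19,Y), (21,X), (23,X), (25,Y), (29,X), (30,X)
ranks: 5->1, 7->2, 8->3, 16->4, 17->5.5, 17->5.5, 18->7, 19->8, 21->9, 23->10, 25->11, 29->12, 30->13
Step 2: Rank sum for X: R1 = 2 + 3 + 5.5 + 7 + 9 + 10 + 12 + 13 = 61.5.
Step 3: U_X = R1 - n1(n1+1)/2 = 61.5 - 8*9/2 = 61.5 - 36 = 25.5.
       U_Y = n1*n2 - U_X = 40 - 25.5 = 14.5.
Step 4: Ties are present, so use the tie-corrected normal approximation (with continuity correction) for the p-value.
Step 5: p-value = 0.463600; compare to alpha = 0.05. fail to reject H0.

U_X = 25.5, p = 0.463600, fail to reject H0 at alpha = 0.05.


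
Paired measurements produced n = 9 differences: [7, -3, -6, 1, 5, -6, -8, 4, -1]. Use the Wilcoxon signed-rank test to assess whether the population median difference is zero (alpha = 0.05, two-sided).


Step 1: Drop any zero differences (none here) and take |d_i|.
|d| = [7, 3, 6, 1, 5, 6, 8, 4, 1]
Step 2: Midrank |d_i| (ties get averaged ranks).
ranks: |7|->8, |3|->3, |6|->6.5, |1|->1.5, |5|->5, |6|->6.5, |8|->9, |4|->4, |1|->1.5
Step 3: Attach original signs; sum ranks with positive sign and with negative sign.
W+ = 8 + 1.5 + 5 + 4 = 18.5
W- = 3 + 6.5 + 6.5 + 9 + 1.5 = 26.5
(Check: W+ + W- = 45 should equal n(n+1)/2 = 45.)
Step 4: Test statistic W = min(W+, W-) = 18.5.
Step 5: Ties in |d|, so use the tie-corrected normal approximation.
        E[W] = n(n+1)/4 = 9*10/4 = 22.5.
        Tie groups: |d|=1 (t=2), |d|=6 (t=2); sum(t^3 - t) = 12.
        Var[W] = n(n+1)(2n+1)/24 - sum(t^3-t)/48 = 1710/24 - 12/48 = 71.
        z = (W - E[W]) / sqrt(Var[W]) = (18.5 - 22.5) / 8.4261 = -0.4747.
        Two-sided p = 2*Phi(z) = 0.634992.
Step 6: alpha = 0.05. fail to reject H0.

W+ = 18.5, W- = 26.5, W = min = 18.5, p = 0.634992, fail to reject H0.


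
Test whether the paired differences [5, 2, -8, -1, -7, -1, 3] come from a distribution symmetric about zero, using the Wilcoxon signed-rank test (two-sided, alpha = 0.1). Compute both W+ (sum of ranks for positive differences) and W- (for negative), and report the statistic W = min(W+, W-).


Step 1: Drop any zero differences (none here) and take |d_i|.
|d| = [5, 2, 8, 1, 7, 1, 3]
Step 2: Midrank |d_i| (ties get averaged ranks).
ranks: |5|->5, |2|->3, |8|->7, |1|->1.5, |7|->6, |1|->1.5, |3|->4
Step 3: Attach original signs; sum ranks with positive sign and with negative sign.
W+ = 5 + 3 + 4 = 12
W- = 7 + 1.5 + 6 + 1.5 = 16
(Check: W+ + W- = 28 should equal n(n+1)/2 = 28.)
Step 4: Test statistic W = min(W+, W-) = 12.
Step 5: Ties in |d|, so use the tie-corrected normal approximation.
        E[W] = n(n+1)/4 = 7*8/4 = 14.
        Tie groups: |d|=1 (t=2); sum(t^3 - t) = 6.
        Var[W] = n(n+1)(2n+1)/24 - sum(t^3-t)/48 = 840/24 - 6/48 = 34.875.
        z = (W - E[W]) / sqrt(Var[W]) = (12 - 14) / 5.9055 = -0.3387.
        Two-sided p = 2*Phi(z) = 0.734861.
Step 6: alpha = 0.1. fail to reject H0.

W+ = 12, W- = 16, W = min = 12, p = 0.734861, fail to reject H0.


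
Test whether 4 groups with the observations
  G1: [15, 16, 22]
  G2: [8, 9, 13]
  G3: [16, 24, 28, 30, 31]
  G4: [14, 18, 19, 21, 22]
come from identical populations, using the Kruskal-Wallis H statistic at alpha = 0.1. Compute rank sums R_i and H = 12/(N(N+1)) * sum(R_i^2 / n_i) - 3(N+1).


Step 1: Combine all N = 16 observations and assign midranks.
sorted (value, group, rank): (8,G2,1), (9,G2,2), (13,G2,3), (14,G4,4), (15,G1,5), (16,G1,6.5), (16,G3,6.5), (18,G4,8), (19,G4,9), (21,G4,10), (22,G1,11.5), (22,G4,11.5), (24,G3,13), (28,G3,14), (30,G3,15), (31,G3,16)
Step 2: Sum ranks within each group.
R_1 = 23 (n_1 = 3)
R_2 = 6 (n_2 = 3)
R_3 = 64.5 (n_3 = 5)
R_4 = 42.5 (n_4 = 5)
Step 3: H = 12/(N(N+1)) * sum(R_i^2/n_i) - 3(N+1)
     = 12/(16*17) * (23^2/3 + 6^2/3 + 64.5^2/5 + 42.5^2/5) - 3*17
     = 0.044118 * 1381.63 - 51
     = 9.954412.
Step 4: Ties present; correction factor C = 1 - 12/(16^3 - 16) = 0.997059. Corrected H = 9.954412 / 0.997059 = 9.983776.
Step 5: Under H0, H ~ chi^2(3); p-value = 0.018705.
Step 6: alpha = 0.1. reject H0.

H = 9.9838, df = 3, p = 0.018705, reject H0.


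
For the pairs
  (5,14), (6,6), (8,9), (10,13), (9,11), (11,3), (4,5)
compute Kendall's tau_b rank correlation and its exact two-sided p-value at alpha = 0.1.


Step 1: Enumerate the 21 unordered pairs (i,j) with i<j and classify each by sign(x_j-x_i) * sign(y_j-y_i).
  (1,2):dx=+1,dy=-8->D; (1,3):dx=+3,dy=-5->D; (1,4):dx=+5,dy=-1->D; (1,5):dx=+4,dy=-3->D
  (1,6):dx=+6,dy=-11->D; (1,7):dx=-1,dy=-9->C; (2,3):dx=+2,dy=+3->C; (2,4):dx=+4,dy=+7->C
  (2,5):dx=+3,dy=+5->C; (2,6):dx=+5,dy=-3->D; (2,7):dx=-2,dy=-1->C; (3,4):dx=+2,dy=+4->C
  (3,5):dx=+1,dy=+2->C; (3,6):dx=+3,dy=-6->D; (3,7):dx=-4,dy=-4->C; (4,5):dx=-1,dy=-2->C
  (4,6):dx=+1,dy=-10->D; (4,7):dx=-6,dy=-8->C; (5,6):dx=+2,dy=-8->D; (5,7):dx=-5,dy=-6->C
  (6,7):dx=-7,dy=+2->D
Step 2: C = 11, D = 10, total pairs = 21.
Step 3: tau = (C - D)/(n(n-1)/2) = (11 - 10)/21 = 0.047619.
Step 4: Exact two-sided p-value (enumerate n! = 5040 permutations of y under H0): p = 1.000000.
Step 5: alpha = 0.1. fail to reject H0.

tau_b = 0.0476 (C=11, D=10), p = 1.000000, fail to reject H0.


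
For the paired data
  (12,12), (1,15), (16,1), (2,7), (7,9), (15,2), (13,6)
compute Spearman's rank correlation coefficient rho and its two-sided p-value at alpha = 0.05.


Step 1: Rank x and y separately (midranks; no ties here).
rank(x): 12->4, 1->1, 16->7, 2->2, 7->3, 15->6, 13->5
rank(y): 12->6, 15->7, 1->1, 7->4, 9->5, 2->2, 6->3
Step 2: d_i = R_x(i) - R_y(i); compute d_i^2.
  (4-6)^2=4, (1-7)^2=36, (7-1)^2=36, (2-4)^2=4, (3-5)^2=4, (6-2)^2=16, (5-3)^2=4
sum(d^2) = 104.
Step 3: rho = 1 - 6*104 / (7*(7^2 - 1)) = 1 - 624/336 = -0.857143.
Step 4: Under H0, t = rho * sqrt((n-2)/(1-rho^2)) = -3.7210 ~ t(5).
Step 5: Two-sided p-value from the t-distribution with 5 df = 0.013697.
Step 6: alpha = 0.05. reject H0.

rho = -0.8571, p = 0.013697, reject H0 at alpha = 0.05.


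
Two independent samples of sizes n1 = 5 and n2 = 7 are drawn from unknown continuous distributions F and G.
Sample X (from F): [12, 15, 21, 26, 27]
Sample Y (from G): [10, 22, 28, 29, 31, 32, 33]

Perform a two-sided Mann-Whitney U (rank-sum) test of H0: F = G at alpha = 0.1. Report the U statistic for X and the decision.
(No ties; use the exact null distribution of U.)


Step 1: Combine and sort all 12 observations; assign midranks.
sorted (value, group): (10,Y), (12,X), (15,X), (21,X), (22,Y), (26,X), (27,X), (28,Y), (29,Y), (31,Y), (32,Y), (33,Y)
ranks: 10->1, 12->2, 15->3, 21->4, 22->5, 26->6, 27->7, 28->8, 29->9, 31->10, 32->11, 33->12
Step 2: Rank sum for X: R1 = 2 + 3 + 4 + 6 + 7 = 22.
Step 3: U_X = R1 - n1(n1+1)/2 = 22 - 5*6/2 = 22 - 15 = 7.
       U_Y = n1*n2 - U_X = 35 - 7 = 28.
Step 4: No ties, so the exact null distribution of U (based on enumerating the C(12,5) = 792 equally likely rank assignments) gives the two-sided p-value.
Step 5: p-value = 0.106061; compare to alpha = 0.1. fail to reject H0.

U_X = 7, p = 0.106061, fail to reject H0 at alpha = 0.1.


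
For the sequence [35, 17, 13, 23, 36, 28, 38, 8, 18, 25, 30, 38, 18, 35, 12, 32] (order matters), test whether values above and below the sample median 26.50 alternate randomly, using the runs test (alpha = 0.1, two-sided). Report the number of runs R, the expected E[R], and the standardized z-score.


Step 1: Compute median = 26.50; label A = above, B = below.
Labels in order: ABBBAAABBBAABABA  (n_A = 8, n_B = 8)
Step 2: Count runs R = 9.
Step 3: Under H0 (random ordering), E[R] = 2*n_A*n_B/(n_A+n_B) + 1 = 2*8*8/16 + 1 = 9.0000.
        Var[R] = 2*n_A*n_B*(2*n_A*n_B - n_A - n_B) / ((n_A+n_B)^2 * (n_A+n_B-1)) = 14336/3840 = 3.7333.
        SD[R] = 1.9322.
Step 4: R = E[R], so z = 0 with no continuity correction.
Step 5: Two-sided p-value via normal approximation = 2*(1 - Phi(|z|)) = 1.000000.
Step 6: alpha = 0.1. fail to reject H0.

R = 9, z = 0.0000, p = 1.000000, fail to reject H0.


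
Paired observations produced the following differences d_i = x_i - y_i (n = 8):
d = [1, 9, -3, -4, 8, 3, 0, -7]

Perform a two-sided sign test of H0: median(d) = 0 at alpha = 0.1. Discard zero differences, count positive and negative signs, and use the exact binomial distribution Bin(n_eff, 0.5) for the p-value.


Step 1: Discard zero differences. Original n = 8; n_eff = number of nonzero differences = 7.
Nonzero differences (with sign): +1, +9, -3, -4, +8, +3, -7
Step 2: Count signs: positive = 4, negative = 3.
Step 3: Under H0: P(positive) = 0.5, so the number of positives S ~ Bin(7, 0.5).
Step 4: Two-sided exact p-value = sum of Bin(7,0.5) probabilities at or below the observed probability = 1.000000.
Step 5: alpha = 0.1. fail to reject H0.

n_eff = 7, pos = 4, neg = 3, p = 1.000000, fail to reject H0.


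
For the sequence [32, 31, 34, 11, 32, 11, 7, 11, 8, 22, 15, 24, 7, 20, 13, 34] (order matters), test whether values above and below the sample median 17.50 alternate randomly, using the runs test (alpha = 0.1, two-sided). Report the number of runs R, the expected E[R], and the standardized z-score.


Step 1: Compute median = 17.50; label A = above, B = below.
Labels in order: AAABABBBBABABABA  (n_A = 8, n_B = 8)
Step 2: Count runs R = 11.
Step 3: Under H0 (random ordering), E[R] = 2*n_A*n_B/(n_A+n_B) + 1 = 2*8*8/16 + 1 = 9.0000.
        Var[R] = 2*n_A*n_B*(2*n_A*n_B - n_A - n_B) / ((n_A+n_B)^2 * (n_A+n_B-1)) = 14336/3840 = 3.7333.
        SD[R] = 1.9322.
Step 4: Continuity-corrected z = (R - 0.5 - E[R]) / SD[R] = (11 - 0.5 - 9.0000) / 1.9322 = 0.7763.
Step 5: Two-sided p-value via normal approximation = 2*(1 - Phi(|z|)) = 0.437558.
Step 6: alpha = 0.1. fail to reject H0.

R = 11, z = 0.7763, p = 0.437558, fail to reject H0.


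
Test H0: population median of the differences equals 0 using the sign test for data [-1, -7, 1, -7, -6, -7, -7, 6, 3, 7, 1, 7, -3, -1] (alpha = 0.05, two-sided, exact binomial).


Step 1: Discard zero differences. Original n = 14; n_eff = number of nonzero differences = 14.
Nonzero differences (with sign): -1, -7, +1, -7, -6, -7, -7, +6, +3, +7, +1, +7, -3, -1
Step 2: Count signs: positive = 6, negative = 8.
Step 3: Under H0: P(positive) = 0.5, so the number of positives S ~ Bin(14, 0.5).
Step 4: Two-sided exact p-value = sum of Bin(14,0.5) probabilities at or below the observed probability = 0.790527.
Step 5: alpha = 0.05. fail to reject H0.

n_eff = 14, pos = 6, neg = 8, p = 0.790527, fail to reject H0.
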